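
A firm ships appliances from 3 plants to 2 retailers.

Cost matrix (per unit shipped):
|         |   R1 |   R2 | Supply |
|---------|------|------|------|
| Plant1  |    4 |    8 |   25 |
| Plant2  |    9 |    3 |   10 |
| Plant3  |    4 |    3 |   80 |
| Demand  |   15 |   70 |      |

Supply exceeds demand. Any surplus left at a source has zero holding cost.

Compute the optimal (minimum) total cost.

An optimal shipping plan:
  Plant2->R2: 5 units
  Plant3->R1: 15 units
  Plant3->R2: 65 units
Total cost = 270.
(Supply check: Plant1 ships 0; Plant2 ships 5; Plant3 ships 80.)

270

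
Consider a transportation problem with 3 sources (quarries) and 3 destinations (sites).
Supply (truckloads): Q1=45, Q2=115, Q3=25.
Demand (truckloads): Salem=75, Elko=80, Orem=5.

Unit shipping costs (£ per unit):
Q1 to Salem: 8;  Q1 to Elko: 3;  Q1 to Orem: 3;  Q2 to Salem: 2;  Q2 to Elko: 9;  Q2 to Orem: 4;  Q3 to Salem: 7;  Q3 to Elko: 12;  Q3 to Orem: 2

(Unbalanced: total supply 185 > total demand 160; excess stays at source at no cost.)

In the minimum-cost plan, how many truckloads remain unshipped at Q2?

Minimum-cost shipments:
  Q1 to Elko: 45 × £3 = £135
  Q2 to Salem: 75 × £2 = £150
  Q2 to Elko: 35 × £9 = £315
  Q3 to Orem: 5 × £2 = £10
Total cost = £610.
Q2 ships 110 of its 115, leaving 5.

5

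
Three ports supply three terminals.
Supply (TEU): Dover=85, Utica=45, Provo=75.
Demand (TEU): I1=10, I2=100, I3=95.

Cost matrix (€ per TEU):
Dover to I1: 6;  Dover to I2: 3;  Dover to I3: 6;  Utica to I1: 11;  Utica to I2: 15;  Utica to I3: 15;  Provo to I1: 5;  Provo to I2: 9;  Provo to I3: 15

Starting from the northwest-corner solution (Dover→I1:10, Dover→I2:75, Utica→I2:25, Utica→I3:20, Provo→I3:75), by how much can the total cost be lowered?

370

Current plan cost = 10·6 + 75·3 + 25·15 + 20·15 + 75·15 = €2085.
Optimal plan:
  Dover–I2: 35 × €3 = €105
  Dover–I3: 50 × €6 = €300
  Utica–I3: 45 × €15 = €675
  Provo–I1: 10 × €5 = €50
  Provo–I2: 65 × €9 = €585
Optimal cost = €1715.
Saving = 2085 − 1715 = €370.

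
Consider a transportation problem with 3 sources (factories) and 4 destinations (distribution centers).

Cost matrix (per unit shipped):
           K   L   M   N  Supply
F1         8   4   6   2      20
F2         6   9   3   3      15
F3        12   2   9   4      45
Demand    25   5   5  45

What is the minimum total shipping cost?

375

Optimal allocation:
  F1–K: 15 pallets
  F1–N: 5 pallets
  F2–K: 10 pallets
  F2–M: 5 pallets
  F3–L: 5 pallets
  F3–N: 40 pallets
Total cost = 375.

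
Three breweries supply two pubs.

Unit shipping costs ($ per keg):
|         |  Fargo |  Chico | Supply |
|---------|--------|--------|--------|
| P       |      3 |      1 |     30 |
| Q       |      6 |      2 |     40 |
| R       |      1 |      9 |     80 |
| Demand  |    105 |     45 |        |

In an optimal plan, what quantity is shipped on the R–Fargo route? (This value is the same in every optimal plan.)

Optimal shipments:
  P→Fargo: 25 × $3 = $75
  P→Chico: 5 × $1 = $5
  Q→Chico: 40 × $2 = $80
  R→Fargo: 80 × $1 = $80
Total cost = $240.
So R→Fargo carries 80 kegs.

80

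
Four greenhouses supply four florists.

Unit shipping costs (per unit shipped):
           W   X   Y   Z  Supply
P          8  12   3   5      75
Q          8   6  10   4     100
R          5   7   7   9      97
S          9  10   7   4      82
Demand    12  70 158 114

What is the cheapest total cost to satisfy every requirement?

A cheapest plan:
  P->Y: 75 × 3 = 225
  Q->X: 68 × 6 = 408
  Q->Z: 32 × 4 = 128
  R->W: 12 × 5 = 60
  R->X: 2 × 7 = 14
  R->Y: 83 × 7 = 581
  S->Z: 82 × 4 = 328
Total = 225 + 408 + 128 + 60 + 14 + 581 + 328 = 1744.
(Supply check: P ships 75; Q ships 100; R ships 97; S ships 82.)

1744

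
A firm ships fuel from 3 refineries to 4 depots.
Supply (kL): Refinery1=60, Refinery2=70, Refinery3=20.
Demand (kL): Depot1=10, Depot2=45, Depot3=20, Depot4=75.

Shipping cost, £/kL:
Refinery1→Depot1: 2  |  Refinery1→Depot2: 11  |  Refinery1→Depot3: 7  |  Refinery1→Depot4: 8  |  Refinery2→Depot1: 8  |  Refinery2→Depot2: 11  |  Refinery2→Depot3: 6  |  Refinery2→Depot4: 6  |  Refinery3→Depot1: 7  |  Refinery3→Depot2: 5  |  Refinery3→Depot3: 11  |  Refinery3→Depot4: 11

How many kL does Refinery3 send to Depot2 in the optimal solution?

20

Optimal shipments:
  Refinery1 to Depot1: 10 kL
  Refinery1 to Depot2: 25 kL
  Refinery1 to Depot3: 20 kL
  Refinery1 to Depot4: 5 kL
  Refinery2 to Depot4: 70 kL
  Refinery3 to Depot2: 20 kL
Total cost = £995.
So Refinery3→Depot2 carries 20 kL.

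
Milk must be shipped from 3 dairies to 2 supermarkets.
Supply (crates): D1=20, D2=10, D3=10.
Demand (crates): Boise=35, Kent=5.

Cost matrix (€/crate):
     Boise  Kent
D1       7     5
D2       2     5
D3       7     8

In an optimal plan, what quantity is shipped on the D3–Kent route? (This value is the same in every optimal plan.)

0

The minimum-cost plan:
  D1–Boise: 15 × €7 = €105
  D1–Kent: 5 × €5 = €25
  D2–Boise: 10 × €2 = €20
  D3–Boise: 10 × €7 = €70
Total cost = €220.
The route D3→Kent is not used.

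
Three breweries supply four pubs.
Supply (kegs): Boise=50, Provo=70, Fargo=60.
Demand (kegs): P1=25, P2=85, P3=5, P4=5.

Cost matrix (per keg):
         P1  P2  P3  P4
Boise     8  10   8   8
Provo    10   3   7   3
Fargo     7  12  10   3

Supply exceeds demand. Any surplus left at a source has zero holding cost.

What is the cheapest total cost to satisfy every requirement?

590

A cheapest plan:
  Boise→P2: 15 kegs
  Boise→P3: 5 kegs
  Provo→P2: 70 kegs
  Fargo→P1: 25 kegs
  Fargo→P4: 5 kegs
Total cost = 590.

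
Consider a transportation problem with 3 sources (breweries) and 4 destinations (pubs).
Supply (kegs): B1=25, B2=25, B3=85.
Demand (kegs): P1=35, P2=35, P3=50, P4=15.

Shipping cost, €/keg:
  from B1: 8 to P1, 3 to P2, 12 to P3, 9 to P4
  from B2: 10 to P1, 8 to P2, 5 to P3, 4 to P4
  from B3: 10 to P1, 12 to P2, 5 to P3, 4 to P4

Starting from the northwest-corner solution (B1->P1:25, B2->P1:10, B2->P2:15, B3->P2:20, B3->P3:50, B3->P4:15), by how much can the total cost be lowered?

155

Current plan cost = 25·8 + 10·10 + 15·8 + 20·12 + 50·5 + 15·4 = €970.
Optimal plan:
  B1->P2: 25 × €3 = €75
  B2->P1: 15 × €10 = €150
  B2->P2: 10 × €8 = €80
  B3->P1: 20 × €10 = €200
  B3->P3: 50 × €5 = €250
  B3->P4: 15 × €4 = €60
Optimal cost = €815.
Saving = 970 − 815 = €155.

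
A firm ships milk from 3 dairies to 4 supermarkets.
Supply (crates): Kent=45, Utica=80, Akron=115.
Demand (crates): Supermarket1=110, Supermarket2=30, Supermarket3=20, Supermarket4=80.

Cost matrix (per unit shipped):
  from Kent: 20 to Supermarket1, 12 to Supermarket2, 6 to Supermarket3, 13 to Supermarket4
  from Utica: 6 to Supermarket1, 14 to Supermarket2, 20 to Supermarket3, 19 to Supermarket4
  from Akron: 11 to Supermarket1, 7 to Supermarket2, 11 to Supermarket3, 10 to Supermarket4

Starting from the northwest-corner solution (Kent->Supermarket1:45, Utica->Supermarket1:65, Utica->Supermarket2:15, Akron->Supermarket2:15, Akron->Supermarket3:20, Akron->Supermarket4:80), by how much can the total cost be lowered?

610

Current plan cost = 45·20 + 65·6 + 15·14 + 15·7 + 20·11 + 80·10 = 2625.
Optimal plan:
  Kent to Supermarket3: 20 × 6 = 120
  Kent to Supermarket4: 25 × 13 = 325
  Utica to Supermarket1: 80 × 6 = 480
  Akron to Supermarket1: 30 × 11 = 330
  Akron to Supermarket2: 30 × 7 = 210
  Akron to Supermarket4: 55 × 10 = 550
Optimal cost = 2015.
Saving = 2625 − 2015 = 610.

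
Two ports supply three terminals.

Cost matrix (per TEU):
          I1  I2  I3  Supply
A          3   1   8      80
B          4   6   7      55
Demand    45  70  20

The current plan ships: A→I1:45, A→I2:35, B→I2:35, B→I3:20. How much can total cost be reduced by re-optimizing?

Current plan cost = 45·3 + 35·1 + 35·6 + 20·7 = 520.
Optimal plan:
  A to I1: 10 × 3 = 30
  A to I2: 70 × 1 = 70
  B to I1: 35 × 4 = 140
  B to I3: 20 × 7 = 140
Optimal cost = 380.
Saving = 520 − 380 = 140.

140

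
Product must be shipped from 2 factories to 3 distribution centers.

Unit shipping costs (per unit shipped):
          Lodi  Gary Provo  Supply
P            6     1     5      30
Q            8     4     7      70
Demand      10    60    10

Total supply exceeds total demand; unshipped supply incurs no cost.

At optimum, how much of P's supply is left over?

0

An optimal plan:
  P→Gary: 30 × 1 = 30
  Q→Lodi: 10 × 8 = 80
  Q→Gary: 30 × 4 = 120
  Q→Provo: 10 × 7 = 70
Total cost = 300.
P ships 30 of its 30, leaving 0.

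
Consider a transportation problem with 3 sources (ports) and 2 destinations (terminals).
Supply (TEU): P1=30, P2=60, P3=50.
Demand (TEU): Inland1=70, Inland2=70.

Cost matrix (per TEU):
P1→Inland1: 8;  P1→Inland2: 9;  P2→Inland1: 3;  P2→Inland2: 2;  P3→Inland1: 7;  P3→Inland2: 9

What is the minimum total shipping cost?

Optimal allocation:
  P1→Inland1: 20 × 8 = 160
  P1→Inland2: 10 × 9 = 90
  P2→Inland2: 60 × 2 = 120
  P3→Inland1: 50 × 7 = 350
Total = 160 + 90 + 120 + 350 = 720.

720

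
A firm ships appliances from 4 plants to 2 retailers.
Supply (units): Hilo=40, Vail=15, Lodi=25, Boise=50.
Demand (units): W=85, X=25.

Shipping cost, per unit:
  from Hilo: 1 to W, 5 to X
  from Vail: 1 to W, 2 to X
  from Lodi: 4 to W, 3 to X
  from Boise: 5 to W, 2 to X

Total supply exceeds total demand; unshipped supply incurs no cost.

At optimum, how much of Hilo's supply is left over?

0

Minimum-cost shipments:
  Hilo→W: 40 × 1 = 40
  Vail→W: 15 × 1 = 15
  Lodi→W: 25 × 4 = 100
  Boise→W: 5 × 5 = 25
  Boise→X: 25 × 2 = 50
Total cost = 230.
Hilo ships 40 of its 40, leaving 0.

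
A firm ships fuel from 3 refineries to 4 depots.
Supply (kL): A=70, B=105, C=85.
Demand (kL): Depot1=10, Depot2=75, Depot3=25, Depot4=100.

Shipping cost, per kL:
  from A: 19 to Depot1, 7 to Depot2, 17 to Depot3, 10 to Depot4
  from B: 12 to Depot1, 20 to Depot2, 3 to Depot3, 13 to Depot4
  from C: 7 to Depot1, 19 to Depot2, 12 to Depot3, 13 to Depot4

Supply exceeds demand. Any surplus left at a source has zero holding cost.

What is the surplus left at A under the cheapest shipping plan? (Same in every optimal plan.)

Minimum-cost shipments:
  A–Depot2: 70 × 7 = 490
  B–Depot3: 25 × 3 = 75
  B–Depot4: 30 × 13 = 390
  C–Depot1: 10 × 7 = 70
  C–Depot2: 5 × 19 = 95
  C–Depot4: 70 × 13 = 910
Total cost = 2030.
A ships 70 of its 70, leaving 0.

0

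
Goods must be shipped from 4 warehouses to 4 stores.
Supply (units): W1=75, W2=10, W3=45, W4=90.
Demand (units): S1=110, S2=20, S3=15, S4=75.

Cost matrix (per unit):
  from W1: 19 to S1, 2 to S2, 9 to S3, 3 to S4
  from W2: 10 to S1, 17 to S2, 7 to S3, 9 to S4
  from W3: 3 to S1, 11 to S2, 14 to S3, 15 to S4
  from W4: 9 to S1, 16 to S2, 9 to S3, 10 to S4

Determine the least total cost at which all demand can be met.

Optimal allocation:
  W1 to S2: 20 × 2 = 40
  W1 to S4: 55 × 3 = 165
  W2 to S3: 10 × 7 = 70
  W3 to S1: 45 × 3 = 135
  W4 to S1: 65 × 9 = 585
  W4 to S3: 5 × 9 = 45
  W4 to S4: 20 × 10 = 200
Total = 40 + 165 + 70 + 135 + 585 + 45 + 200 = 1240.

1240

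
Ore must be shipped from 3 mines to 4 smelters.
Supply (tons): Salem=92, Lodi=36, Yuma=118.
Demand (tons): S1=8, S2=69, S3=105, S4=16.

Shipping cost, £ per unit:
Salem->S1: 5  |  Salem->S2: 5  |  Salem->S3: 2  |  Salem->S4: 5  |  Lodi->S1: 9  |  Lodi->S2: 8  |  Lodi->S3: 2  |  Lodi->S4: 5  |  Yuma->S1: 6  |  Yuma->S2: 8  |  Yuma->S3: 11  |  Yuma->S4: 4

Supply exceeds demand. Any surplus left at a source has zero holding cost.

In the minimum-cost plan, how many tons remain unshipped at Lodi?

0

An optimal plan:
  Salem→S2: 23 × £5 = £115
  Salem→S3: 69 × £2 = £138
  Lodi→S3: 36 × £2 = £72
  Yuma→S1: 8 × £6 = £48
  Yuma→S2: 46 × £8 = £368
  Yuma→S4: 16 × £4 = £64
Total cost = £805.
Lodi ships 36 of its 36, leaving 0.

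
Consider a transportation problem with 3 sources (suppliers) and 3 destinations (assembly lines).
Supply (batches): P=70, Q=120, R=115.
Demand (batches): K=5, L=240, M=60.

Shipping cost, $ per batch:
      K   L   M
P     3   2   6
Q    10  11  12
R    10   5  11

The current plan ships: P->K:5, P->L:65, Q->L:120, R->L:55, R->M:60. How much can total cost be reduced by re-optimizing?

310

Current plan cost = 5·3 + 65·2 + 120·11 + 55·5 + 60·11 = $2400.
Optimal plan:
  P→L: 70 × $2 = $140
  Q→K: 5 × $10 = $50
  Q→L: 55 × $11 = $605
  Q→M: 60 × $12 = $720
  R→L: 115 × $5 = $575
Optimal cost = $2090.
Saving = 2400 − 2090 = $310.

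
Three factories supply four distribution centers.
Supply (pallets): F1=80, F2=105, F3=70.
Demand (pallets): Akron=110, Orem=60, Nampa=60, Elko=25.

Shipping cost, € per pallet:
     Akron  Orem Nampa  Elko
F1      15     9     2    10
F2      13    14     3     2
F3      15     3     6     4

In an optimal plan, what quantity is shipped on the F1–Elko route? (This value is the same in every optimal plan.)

0

The minimum-cost plan:
  F1–Akron: 20 × €15 = €300
  F1–Nampa: 60 × €2 = €120
  F2–Akron: 90 × €13 = €1170
  F2–Elko: 15 × €2 = €30
  F3–Orem: 60 × €3 = €180
  F3–Elko: 10 × €4 = €40
Total cost = €1840.
The route F1→Elko is not used.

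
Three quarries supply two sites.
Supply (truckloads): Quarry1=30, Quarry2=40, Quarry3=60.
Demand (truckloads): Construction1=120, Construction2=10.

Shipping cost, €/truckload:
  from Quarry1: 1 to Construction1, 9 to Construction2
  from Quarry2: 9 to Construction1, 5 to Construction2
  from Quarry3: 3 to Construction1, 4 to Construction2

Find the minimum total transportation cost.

530

Optimal allocation:
  Quarry1->Construction1: 30 × €1 = €30
  Quarry2->Construction1: 30 × €9 = €270
  Quarry2->Construction2: 10 × €5 = €50
  Quarry3->Construction1: 60 × €3 = €180
Total = 30 + 270 + 50 + 180 = €530.
(Supply check: Quarry1 ships 30; Quarry2 ships 40; Quarry3 ships 60.)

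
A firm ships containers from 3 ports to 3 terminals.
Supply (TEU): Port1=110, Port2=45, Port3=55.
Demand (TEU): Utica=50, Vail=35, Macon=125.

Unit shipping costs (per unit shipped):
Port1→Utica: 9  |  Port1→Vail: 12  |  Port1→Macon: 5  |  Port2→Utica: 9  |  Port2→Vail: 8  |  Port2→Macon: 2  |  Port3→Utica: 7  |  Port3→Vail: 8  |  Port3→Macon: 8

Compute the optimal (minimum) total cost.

One minimum-cost allocation:
  Port1→Utica: 30 × 9 = 270
  Port1→Macon: 80 × 5 = 400
  Port2→Macon: 45 × 2 = 90
  Port3→Utica: 20 × 7 = 140
  Port3→Vail: 35 × 8 = 280
Total = 270 + 400 + 90 + 140 + 280 = 1180.

1180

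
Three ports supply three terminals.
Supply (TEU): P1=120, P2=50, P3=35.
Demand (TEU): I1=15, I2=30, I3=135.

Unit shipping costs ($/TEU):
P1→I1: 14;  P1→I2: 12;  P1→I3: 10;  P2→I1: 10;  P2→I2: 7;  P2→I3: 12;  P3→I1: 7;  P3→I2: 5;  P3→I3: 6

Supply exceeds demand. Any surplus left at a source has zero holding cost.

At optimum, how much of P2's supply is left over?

An optimal plan:
  P1–I3: 100 × $10 = $1000
  P2–I1: 15 × $10 = $150
  P2–I2: 30 × $7 = $210
  P3–I3: 35 × $6 = $210
Total cost = $1570.
P2 ships 45 of its 50, leaving 5.

5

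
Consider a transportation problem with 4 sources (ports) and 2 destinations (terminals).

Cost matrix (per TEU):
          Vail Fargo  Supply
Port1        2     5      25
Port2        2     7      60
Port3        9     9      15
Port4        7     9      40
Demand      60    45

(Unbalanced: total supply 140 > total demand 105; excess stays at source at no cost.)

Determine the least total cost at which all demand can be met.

A cheapest plan:
  Port1 to Fargo: 25 × 5 = 125
  Port2 to Vail: 60 × 2 = 120
  Port3 to Fargo: 15 × 9 = 135
  Port4 to Fargo: 5 × 9 = 45
Total = 125 + 120 + 135 + 45 = 425.
(Supply check: Port1 ships 25; Port2 ships 60; Port3 ships 15; Port4 ships 5.)

425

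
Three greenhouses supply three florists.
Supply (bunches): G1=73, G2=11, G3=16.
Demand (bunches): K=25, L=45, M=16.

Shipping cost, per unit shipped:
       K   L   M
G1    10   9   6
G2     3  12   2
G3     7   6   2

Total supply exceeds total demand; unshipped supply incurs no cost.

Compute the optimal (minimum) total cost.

610

Optimal allocation:
  G1→K: 14 × 10 = 140
  G1→L: 45 × 9 = 405
  G2→K: 11 × 3 = 33
  G3→M: 16 × 2 = 32
Total = 140 + 405 + 33 + 32 = 610.
(Supply check: G1 ships 59; G2 ships 11; G3 ships 16.)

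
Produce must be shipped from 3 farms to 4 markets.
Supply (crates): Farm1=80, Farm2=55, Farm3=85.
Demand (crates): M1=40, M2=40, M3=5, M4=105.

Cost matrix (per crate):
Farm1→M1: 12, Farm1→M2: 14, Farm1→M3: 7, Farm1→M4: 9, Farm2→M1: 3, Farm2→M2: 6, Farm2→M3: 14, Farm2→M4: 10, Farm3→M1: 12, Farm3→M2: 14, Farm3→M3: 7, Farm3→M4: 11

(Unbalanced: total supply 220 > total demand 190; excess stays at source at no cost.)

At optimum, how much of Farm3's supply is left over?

30

Minimum-cost shipments:
  Farm1 to M4: 80 × 9 = 720
  Farm2 to M1: 40 × 3 = 120
  Farm2 to M2: 15 × 6 = 90
  Farm3 to M2: 25 × 14 = 350
  Farm3 to M3: 5 × 7 = 35
  Farm3 to M4: 25 × 11 = 275
Total cost = 1590.
Farm3 ships 55 of its 85, leaving 30.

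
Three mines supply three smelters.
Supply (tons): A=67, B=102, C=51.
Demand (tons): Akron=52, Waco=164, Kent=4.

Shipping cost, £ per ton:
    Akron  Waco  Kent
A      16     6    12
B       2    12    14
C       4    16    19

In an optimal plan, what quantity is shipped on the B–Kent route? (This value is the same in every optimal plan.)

4

Optimal shipments:
  A to Waco: 67 × £6 = £402
  B to Akron: 1 × £2 = £2
  B to Waco: 97 × £12 = £1164
  B to Kent: 4 × £14 = £56
  C to Akron: 51 × £4 = £204
Total cost = £1828.
So B→Kent carries 4 tons.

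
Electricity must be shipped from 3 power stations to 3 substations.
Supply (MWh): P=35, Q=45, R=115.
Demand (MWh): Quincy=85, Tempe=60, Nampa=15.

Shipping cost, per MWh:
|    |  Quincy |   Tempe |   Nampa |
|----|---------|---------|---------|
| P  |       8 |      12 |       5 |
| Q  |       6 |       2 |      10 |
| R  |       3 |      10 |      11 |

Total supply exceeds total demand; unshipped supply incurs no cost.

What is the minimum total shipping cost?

One minimum-cost allocation:
  P to Nampa: 15 × 5 = 75
  Q to Tempe: 45 × 2 = 90
  R to Quincy: 85 × 3 = 255
  R to Tempe: 15 × 10 = 150
Total = 75 + 90 + 255 + 150 = 570.
(Supply check: P ships 15; Q ships 45; R ships 100.)

570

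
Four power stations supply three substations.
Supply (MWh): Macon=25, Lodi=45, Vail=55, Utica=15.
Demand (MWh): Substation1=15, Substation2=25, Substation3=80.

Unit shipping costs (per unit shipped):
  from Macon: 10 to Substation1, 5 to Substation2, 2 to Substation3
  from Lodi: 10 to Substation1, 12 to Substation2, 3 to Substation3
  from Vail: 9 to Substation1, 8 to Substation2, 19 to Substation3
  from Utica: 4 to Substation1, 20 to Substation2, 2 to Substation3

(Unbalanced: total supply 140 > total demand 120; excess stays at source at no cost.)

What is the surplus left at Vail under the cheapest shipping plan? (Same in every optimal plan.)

An optimal plan:
  Macon–Substation3: 25 × 2 = 50
  Lodi–Substation3: 45 × 3 = 135
  Vail–Substation1: 10 × 9 = 90
  Vail–Substation2: 25 × 8 = 200
  Utica–Substation1: 5 × 4 = 20
  Utica–Substation3: 10 × 2 = 20
Total cost = 515.
Vail ships 35 of its 55, leaving 20.

20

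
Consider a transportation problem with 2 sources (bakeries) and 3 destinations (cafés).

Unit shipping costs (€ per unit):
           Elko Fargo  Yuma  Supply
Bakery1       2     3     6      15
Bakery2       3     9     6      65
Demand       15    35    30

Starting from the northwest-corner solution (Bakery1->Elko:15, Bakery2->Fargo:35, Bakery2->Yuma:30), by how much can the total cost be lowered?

Current plan cost = 15·2 + 35·9 + 30·6 = €525.
Optimal plan:
  Bakery1->Fargo: 15 × €3 = €45
  Bakery2->Elko: 15 × €3 = €45
  Bakery2->Fargo: 20 × €9 = €180
  Bakery2->Yuma: 30 × €6 = €180
Optimal cost = €450.
Saving = 525 − 450 = €75.

75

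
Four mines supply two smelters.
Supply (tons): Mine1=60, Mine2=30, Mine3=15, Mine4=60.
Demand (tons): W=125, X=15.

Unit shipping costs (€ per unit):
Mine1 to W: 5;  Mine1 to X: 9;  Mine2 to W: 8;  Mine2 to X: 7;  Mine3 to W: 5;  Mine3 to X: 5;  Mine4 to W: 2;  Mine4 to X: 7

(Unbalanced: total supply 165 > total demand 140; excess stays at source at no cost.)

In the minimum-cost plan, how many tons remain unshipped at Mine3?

0

Minimum-cost shipments:
  Mine1→W: 60 × €5 = €300
  Mine2→X: 5 × €7 = €35
  Mine3→W: 5 × €5 = €25
  Mine3→X: 10 × €5 = €50
  Mine4→W: 60 × €2 = €120
Total cost = €530.
Mine3 ships 15 of its 15, leaving 0.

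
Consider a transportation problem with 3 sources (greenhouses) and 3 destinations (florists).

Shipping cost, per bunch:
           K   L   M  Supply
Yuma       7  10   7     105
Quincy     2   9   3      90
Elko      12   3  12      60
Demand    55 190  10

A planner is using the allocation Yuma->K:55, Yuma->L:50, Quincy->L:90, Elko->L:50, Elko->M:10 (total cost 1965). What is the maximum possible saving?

Current plan cost = 55·7 + 50·10 + 90·9 + 50·3 + 10·12 = 1965.
Optimal plan:
  Yuma->L: 105 × 10 = 1050
  Quincy->K: 55 × 2 = 110
  Quincy->L: 25 × 9 = 225
  Quincy->M: 10 × 3 = 30
  Elko->L: 60 × 3 = 180
Optimal cost = 1595.
Saving = 1965 − 1595 = 370.

370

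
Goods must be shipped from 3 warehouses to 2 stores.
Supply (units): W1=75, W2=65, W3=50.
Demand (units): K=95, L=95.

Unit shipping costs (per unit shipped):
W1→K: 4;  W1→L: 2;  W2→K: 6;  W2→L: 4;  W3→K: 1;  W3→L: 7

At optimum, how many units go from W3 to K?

Optimal shipments:
  W1–K: 45 × 4 = 180
  W1–L: 30 × 2 = 60
  W2–L: 65 × 4 = 260
  W3–K: 50 × 1 = 50
Total cost = 550.
So W3→K carries 50 units.

50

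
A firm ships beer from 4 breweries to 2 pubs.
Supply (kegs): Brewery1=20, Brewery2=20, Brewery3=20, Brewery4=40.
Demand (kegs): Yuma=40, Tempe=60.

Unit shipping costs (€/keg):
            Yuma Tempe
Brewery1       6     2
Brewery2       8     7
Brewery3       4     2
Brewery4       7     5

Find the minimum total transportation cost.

One minimum-cost allocation:
  Brewery1–Tempe: 20 × €2 = €40
  Brewery2–Yuma: 20 × €8 = €160
  Brewery3–Yuma: 20 × €4 = €80
  Brewery4–Tempe: 40 × €5 = €200
Total = 40 + 160 + 80 + 200 = €480.
(Supply check: Brewery1 ships 20; Brewery2 ships 20; Brewery3 ships 20; Brewery4 ships 40.)

480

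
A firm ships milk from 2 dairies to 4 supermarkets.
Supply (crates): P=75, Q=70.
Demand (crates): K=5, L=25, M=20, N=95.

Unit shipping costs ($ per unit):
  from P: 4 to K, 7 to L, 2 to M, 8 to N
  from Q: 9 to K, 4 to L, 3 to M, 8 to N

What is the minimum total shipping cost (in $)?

920

An optimal shipping plan:
  P to K: 5 × $4 = $20
  P to M: 20 × $2 = $40
  P to N: 50 × $8 = $400
  Q to L: 25 × $4 = $100
  Q to N: 45 × $8 = $360
Total = 20 + 40 + 400 + 100 + 360 = $920.
(Supply check: P ships 75; Q ships 70.)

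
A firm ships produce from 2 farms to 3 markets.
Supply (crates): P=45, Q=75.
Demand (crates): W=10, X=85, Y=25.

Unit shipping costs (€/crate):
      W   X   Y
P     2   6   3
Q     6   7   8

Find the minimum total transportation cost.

A cheapest plan:
  P→W: 10 × €2 = €20
  P→X: 10 × €6 = €60
  P→Y: 25 × €3 = €75
  Q→X: 75 × €7 = €525
Total = 20 + 60 + 75 + 525 = €680.

680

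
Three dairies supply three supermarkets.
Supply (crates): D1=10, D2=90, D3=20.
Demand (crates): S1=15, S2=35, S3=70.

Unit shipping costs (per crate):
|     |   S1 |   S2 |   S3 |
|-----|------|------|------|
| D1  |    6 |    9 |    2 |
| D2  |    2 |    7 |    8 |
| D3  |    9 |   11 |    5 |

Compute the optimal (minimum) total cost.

Optimal allocation:
  D1–S3: 10 crates
  D2–S1: 15 crates
  D2–S2: 35 crates
  D2–S3: 40 crates
  D3–S3: 20 crates
Total cost = 715.
(Supply check: D1 ships 10; D2 ships 90; D3 ships 20.)

715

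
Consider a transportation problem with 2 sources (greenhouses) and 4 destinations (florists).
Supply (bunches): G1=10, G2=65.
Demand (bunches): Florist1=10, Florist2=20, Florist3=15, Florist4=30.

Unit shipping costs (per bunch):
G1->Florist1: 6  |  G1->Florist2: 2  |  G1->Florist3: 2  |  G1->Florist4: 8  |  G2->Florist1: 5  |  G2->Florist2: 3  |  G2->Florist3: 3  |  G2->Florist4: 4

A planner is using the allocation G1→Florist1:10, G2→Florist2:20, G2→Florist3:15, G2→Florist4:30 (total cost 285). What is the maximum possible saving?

20

Current plan cost = 10·6 + 20·3 + 15·3 + 30·4 = 285.
Optimal plan:
  G1→Florist3: 10 × 2 = 20
  G2→Florist1: 10 × 5 = 50
  G2→Florist2: 20 × 3 = 60
  G2→Florist3: 5 × 3 = 15
  G2→Florist4: 30 × 4 = 120
Optimal cost = 265.
Saving = 285 − 265 = 20.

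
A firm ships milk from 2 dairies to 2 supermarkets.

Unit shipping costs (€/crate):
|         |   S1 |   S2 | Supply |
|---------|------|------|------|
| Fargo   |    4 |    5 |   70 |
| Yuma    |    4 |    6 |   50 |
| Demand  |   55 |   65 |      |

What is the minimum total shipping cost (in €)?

Optimal allocation:
  Fargo to S1: 5 × €4 = €20
  Fargo to S2: 65 × €5 = €325
  Yuma to S1: 50 × €4 = €200
Total = 20 + 325 + 200 = €545.

545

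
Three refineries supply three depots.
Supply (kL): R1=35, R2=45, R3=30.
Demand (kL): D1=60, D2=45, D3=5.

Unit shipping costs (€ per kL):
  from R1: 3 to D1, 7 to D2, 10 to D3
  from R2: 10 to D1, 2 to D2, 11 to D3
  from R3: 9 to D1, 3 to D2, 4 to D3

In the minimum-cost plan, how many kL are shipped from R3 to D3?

5

Optimal shipments:
  R1 to D1: 35 × €3 = €105
  R2 to D2: 45 × €2 = €90
  R3 to D1: 25 × €9 = €225
  R3 to D3: 5 × €4 = €20
Total cost = €440.
So R3→D3 carries 5 kL.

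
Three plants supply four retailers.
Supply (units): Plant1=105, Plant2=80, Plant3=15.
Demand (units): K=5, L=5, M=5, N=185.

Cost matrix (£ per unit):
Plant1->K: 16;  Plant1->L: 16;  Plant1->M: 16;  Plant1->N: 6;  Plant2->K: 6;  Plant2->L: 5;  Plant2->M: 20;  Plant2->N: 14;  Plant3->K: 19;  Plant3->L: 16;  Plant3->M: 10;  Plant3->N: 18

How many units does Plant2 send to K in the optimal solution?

The minimum-cost plan:
  Plant1→N: 105 × £6 = £630
  Plant2→K: 5 × £6 = £30
  Plant2→L: 5 × £5 = £25
  Plant2→N: 70 × £14 = £980
  Plant3→M: 5 × £10 = £50
  Plant3→N: 10 × £18 = £180
Total cost = £1895.
So Plant2→K carries 5 units.

5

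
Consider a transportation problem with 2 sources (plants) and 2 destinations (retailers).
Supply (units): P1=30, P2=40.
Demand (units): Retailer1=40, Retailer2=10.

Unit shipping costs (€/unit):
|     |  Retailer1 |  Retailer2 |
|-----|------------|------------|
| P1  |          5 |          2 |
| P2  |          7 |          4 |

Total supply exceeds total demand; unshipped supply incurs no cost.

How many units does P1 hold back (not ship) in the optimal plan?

Minimum-cost shipments:
  P1→Retailer1: 20 units
  P1→Retailer2: 10 units
  P2→Retailer1: 20 units
Total cost = €260.
P1 ships 30 of its 30, leaving 0.

0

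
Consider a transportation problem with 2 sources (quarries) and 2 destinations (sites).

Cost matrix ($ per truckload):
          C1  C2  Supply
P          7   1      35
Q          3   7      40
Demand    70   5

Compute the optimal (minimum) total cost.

335

One minimum-cost allocation:
  P->C1: 30 × $7 = $210
  P->C2: 5 × $1 = $5
  Q->C1: 40 × $3 = $120
Total = 210 + 5 + 120 = $335.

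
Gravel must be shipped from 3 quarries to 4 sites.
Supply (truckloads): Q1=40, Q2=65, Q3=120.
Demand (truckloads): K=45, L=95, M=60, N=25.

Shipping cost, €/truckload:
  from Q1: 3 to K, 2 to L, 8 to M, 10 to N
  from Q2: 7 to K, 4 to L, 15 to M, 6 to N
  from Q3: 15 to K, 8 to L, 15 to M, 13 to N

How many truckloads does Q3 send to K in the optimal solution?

0

Solving gives:
  Q1->K: 40 × €3 = €120
  Q2->K: 5 × €7 = €35
  Q2->L: 35 × €4 = €140
  Q2->N: 25 × €6 = €150
  Q3->L: 60 × €8 = €480
  Q3->M: 60 × €15 = €900
Total cost = €1825.
The route Q3→K is not used.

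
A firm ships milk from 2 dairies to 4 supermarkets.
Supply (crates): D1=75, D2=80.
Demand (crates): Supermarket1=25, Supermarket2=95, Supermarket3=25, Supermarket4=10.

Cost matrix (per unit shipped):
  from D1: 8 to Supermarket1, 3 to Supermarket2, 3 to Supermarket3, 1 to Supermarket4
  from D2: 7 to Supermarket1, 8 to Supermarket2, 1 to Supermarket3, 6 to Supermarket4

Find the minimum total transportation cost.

645

One minimum-cost allocation:
  D1→Supermarket2: 65 × 3 = 195
  D1→Supermarket4: 10 × 1 = 10
  D2→Supermarket1: 25 × 7 = 175
  D2→Supermarket2: 30 × 8 = 240
  D2→Supermarket3: 25 × 1 = 25
Total = 195 + 10 + 175 + 240 + 25 = 645.
(Supply check: D1 ships 75; D2 ships 80.)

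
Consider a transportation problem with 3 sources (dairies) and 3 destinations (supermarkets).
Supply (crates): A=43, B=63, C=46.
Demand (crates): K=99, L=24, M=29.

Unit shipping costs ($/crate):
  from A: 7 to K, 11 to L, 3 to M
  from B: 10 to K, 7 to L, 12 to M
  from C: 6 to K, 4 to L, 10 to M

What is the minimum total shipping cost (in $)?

1019

Optimal allocation:
  A–K: 14 × $7 = $98
  A–M: 29 × $3 = $87
  B–K: 39 × $10 = $390
  B–L: 24 × $7 = $168
  C–K: 46 × $6 = $276
Total = 98 + 87 + 390 + 168 + 276 = $1019.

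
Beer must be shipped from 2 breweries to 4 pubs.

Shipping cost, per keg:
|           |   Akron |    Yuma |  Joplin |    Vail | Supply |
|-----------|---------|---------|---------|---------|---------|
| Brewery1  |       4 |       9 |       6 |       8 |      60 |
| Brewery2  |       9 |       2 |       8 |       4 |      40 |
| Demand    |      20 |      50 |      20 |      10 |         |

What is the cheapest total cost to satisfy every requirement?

Optimal allocation:
  Brewery1 to Akron: 20 × 4 = 80
  Brewery1 to Yuma: 10 × 9 = 90
  Brewery1 to Joplin: 20 × 6 = 120
  Brewery1 to Vail: 10 × 8 = 80
  Brewery2 to Yuma: 40 × 2 = 80
Total = 80 + 90 + 120 + 80 + 80 = 450.

450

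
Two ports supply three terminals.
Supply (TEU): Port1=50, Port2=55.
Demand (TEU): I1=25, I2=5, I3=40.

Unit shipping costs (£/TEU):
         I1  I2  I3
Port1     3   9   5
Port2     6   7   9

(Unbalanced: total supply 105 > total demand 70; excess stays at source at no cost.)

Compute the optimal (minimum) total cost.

An optimal shipping plan:
  Port1 to I1: 10 TEU
  Port1 to I3: 40 TEU
  Port2 to I1: 15 TEU
  Port2 to I2: 5 TEU
Total cost = £355.
(Supply check: Port1 ships 50; Port2 ships 20.)

355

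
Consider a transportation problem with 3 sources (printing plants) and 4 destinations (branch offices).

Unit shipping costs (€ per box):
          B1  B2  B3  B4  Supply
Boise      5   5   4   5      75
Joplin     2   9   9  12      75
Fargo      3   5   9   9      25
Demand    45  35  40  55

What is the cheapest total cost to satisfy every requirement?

An optimal shipping plan:
  Boise->B3: 20 × €4 = €80
  Boise->B4: 55 × €5 = €275
  Joplin->B1: 45 × €2 = €90
  Joplin->B2: 10 × €9 = €90
  Joplin->B3: 20 × €9 = €180
  Fargo->B2: 25 × €5 = €125
Total = 80 + 275 + 90 + 90 + 180 + 125 = €840.

840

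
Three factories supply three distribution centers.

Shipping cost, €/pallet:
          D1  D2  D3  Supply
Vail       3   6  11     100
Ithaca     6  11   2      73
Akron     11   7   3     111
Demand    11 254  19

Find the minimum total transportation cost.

1954

One minimum-cost allocation:
  Vail→D2: 100 × €6 = €600
  Ithaca→D1: 11 × €6 = €66
  Ithaca→D2: 43 × €11 = €473
  Ithaca→D3: 19 × €2 = €38
  Akron→D2: 111 × €7 = €777
Total = 600 + 66 + 473 + 38 + 777 = €1954.
(Supply check: Vail ships 100; Ithaca ships 73; Akron ships 111.)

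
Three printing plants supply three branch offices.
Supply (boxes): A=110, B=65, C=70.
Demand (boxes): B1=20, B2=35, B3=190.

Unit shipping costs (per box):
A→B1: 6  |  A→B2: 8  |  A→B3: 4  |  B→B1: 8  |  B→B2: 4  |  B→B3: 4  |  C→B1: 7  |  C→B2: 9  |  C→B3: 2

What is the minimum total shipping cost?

880

Optimal allocation:
  A→B1: 20 × 6 = 120
  A→B3: 90 × 4 = 360
  B→B2: 35 × 4 = 140
  B→B3: 30 × 4 = 120
  C→B3: 70 × 2 = 140
Total = 120 + 360 + 140 + 120 + 140 = 880.
(Supply check: A ships 110; B ships 65; C ships 70.)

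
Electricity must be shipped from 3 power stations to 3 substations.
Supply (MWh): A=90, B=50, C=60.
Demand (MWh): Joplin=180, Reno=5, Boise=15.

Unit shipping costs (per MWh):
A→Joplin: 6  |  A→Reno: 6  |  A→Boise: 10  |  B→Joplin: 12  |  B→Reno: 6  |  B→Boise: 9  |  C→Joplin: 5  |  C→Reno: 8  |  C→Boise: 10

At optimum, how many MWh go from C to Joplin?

Optimal shipments:
  A→Joplin: 90 MWh
  B→Joplin: 30 MWh
  B→Reno: 5 MWh
  B→Boise: 15 MWh
  C→Joplin: 60 MWh
Total cost = 1365.
So C→Joplin carries 60 MWh.

60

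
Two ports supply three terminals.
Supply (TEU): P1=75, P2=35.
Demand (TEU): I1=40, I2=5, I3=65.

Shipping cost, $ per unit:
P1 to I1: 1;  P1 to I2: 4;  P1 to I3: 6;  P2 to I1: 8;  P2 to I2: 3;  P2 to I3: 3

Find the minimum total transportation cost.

A cheapest plan:
  P1 to I1: 40 × $1 = $40
  P1 to I2: 5 × $4 = $20
  P1 to I3: 30 × $6 = $180
  P2 to I3: 35 × $3 = $105
Total = 40 + 20 + 180 + 105 = $345.
(Supply check: P1 ships 75; P2 ships 35.)

345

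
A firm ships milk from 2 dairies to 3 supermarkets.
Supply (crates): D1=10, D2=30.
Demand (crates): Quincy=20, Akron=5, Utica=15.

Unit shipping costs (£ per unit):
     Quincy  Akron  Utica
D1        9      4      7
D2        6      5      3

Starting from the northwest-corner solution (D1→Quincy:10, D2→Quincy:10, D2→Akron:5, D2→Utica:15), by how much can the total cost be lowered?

Current plan cost = 10·9 + 10·6 + 5·5 + 15·3 = £220.
Optimal plan:
  D1->Quincy: 5 × £9 = £45
  D1->Akron: 5 × £4 = £20
  D2->Quincy: 15 × £6 = £90
  D2->Utica: 15 × £3 = £45
Optimal cost = £200.
Saving = 220 − 200 = £20.

20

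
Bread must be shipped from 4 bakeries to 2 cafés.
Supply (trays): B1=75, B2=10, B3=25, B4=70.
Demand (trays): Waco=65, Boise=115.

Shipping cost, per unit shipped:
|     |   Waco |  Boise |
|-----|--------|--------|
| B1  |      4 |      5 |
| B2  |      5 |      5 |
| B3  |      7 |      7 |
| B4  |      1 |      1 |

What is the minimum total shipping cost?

605

One minimum-cost allocation:
  B1–Waco: 65 × 4 = 260
  B1–Boise: 10 × 5 = 50
  B2–Boise: 10 × 5 = 50
  B3–Boise: 25 × 7 = 175
  B4–Boise: 70 × 1 = 70
Total = 260 + 50 + 50 + 175 + 70 = 605.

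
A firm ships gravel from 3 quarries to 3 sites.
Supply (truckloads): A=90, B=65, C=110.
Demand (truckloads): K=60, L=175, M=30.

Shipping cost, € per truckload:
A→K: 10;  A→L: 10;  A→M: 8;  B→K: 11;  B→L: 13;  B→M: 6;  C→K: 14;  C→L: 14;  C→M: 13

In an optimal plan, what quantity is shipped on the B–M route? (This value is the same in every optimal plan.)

The minimum-cost plan:
  A to L: 90 × €10 = €900
  B to K: 35 × €11 = €385
  B to M: 30 × €6 = €180
  C to K: 25 × €14 = €350
  C to L: 85 × €14 = €1190
Total cost = €3005.
So B→M carries 30 truckloads.

30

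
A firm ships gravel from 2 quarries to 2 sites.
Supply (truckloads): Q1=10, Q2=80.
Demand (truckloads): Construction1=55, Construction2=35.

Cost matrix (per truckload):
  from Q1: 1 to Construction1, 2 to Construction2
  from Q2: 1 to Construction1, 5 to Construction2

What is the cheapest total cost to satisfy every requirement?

An optimal shipping plan:
  Q1–Construction2: 10 truckloads
  Q2–Construction1: 55 truckloads
  Q2–Construction2: 25 truckloads
Total cost = 200.

200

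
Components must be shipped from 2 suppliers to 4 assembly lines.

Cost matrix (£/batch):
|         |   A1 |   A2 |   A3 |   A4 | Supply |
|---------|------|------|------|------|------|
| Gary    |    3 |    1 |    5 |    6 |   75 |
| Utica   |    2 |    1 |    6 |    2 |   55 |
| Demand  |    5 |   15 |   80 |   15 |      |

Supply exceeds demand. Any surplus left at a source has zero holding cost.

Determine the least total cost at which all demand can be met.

460

A cheapest plan:
  Gary→A3: 75 batches
  Utica→A1: 5 batches
  Utica→A2: 15 batches
  Utica→A3: 5 batches
  Utica→A4: 15 batches
Total cost = £460.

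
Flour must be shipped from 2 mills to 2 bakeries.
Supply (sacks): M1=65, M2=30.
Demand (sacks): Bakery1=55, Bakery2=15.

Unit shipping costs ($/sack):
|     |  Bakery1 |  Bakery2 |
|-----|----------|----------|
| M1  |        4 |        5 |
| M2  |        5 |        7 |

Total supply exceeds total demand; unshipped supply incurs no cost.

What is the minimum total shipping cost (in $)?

300

One minimum-cost allocation:
  M1–Bakery1: 50 × $4 = $200
  M1–Bakery2: 15 × $5 = $75
  M2–Bakery1: 5 × $5 = $25
Total = 200 + 75 + 25 = $300.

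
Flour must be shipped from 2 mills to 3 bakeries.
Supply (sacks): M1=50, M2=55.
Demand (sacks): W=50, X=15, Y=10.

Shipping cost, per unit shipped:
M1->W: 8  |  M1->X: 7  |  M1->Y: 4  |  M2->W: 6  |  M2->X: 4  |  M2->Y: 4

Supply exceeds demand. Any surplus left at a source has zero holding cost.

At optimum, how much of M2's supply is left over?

An optimal plan:
  M1–W: 10 × 8 = 80
  M1–Y: 10 × 4 = 40
  M2–W: 40 × 6 = 240
  M2–X: 15 × 4 = 60
Total cost = 420.
M2 ships 55 of its 55, leaving 0.

0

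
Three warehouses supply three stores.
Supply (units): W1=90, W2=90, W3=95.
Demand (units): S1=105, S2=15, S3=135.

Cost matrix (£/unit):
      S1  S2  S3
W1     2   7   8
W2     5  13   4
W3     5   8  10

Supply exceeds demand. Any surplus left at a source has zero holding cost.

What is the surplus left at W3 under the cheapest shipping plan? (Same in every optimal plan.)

20

Minimum-cost shipments:
  W1→S1: 90 units
  W2→S3: 90 units
  W3→S1: 15 units
  W3→S2: 15 units
  W3→S3: 45 units
Total cost = £1185.
W3 ships 75 of its 95, leaving 20.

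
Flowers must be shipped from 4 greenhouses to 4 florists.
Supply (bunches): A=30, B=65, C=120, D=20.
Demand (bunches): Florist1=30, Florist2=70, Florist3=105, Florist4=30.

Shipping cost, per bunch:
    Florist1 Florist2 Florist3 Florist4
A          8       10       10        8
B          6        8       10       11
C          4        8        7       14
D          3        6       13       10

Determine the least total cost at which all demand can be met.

One minimum-cost allocation:
  A→Florist4: 30 × 8 = 240
  B→Florist2: 65 × 8 = 520
  C→Florist1: 15 × 4 = 60
  C→Florist3: 105 × 7 = 735
  D→Florist1: 15 × 3 = 45
  D→Florist2: 5 × 6 = 30
Total = 240 + 520 + 60 + 735 + 45 + 30 = 1630.

1630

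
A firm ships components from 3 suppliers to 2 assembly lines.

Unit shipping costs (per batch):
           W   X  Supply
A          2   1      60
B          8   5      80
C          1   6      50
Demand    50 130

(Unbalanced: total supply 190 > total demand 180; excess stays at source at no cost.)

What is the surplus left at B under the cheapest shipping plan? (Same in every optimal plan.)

10

An optimal plan:
  A->X: 60 × 1 = 60
  B->X: 70 × 5 = 350
  C->W: 50 × 1 = 50
Total cost = 460.
B ships 70 of its 80, leaving 10.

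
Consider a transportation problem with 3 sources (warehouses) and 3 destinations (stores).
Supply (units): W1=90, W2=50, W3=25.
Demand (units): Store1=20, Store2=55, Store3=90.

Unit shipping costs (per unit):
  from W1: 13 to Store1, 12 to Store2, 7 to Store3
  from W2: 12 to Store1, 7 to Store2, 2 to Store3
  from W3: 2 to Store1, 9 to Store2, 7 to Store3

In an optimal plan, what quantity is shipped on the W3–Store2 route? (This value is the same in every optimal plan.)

Solving gives:
  W1→Store2: 50 × 12 = 600
  W1→Store3: 40 × 7 = 280
  W2→Store3: 50 × 2 = 100
  W3→Store1: 20 × 2 = 40
  W3→Store2: 5 × 9 = 45
Total cost = 1065.
So W3→Store2 carries 5 units.

5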